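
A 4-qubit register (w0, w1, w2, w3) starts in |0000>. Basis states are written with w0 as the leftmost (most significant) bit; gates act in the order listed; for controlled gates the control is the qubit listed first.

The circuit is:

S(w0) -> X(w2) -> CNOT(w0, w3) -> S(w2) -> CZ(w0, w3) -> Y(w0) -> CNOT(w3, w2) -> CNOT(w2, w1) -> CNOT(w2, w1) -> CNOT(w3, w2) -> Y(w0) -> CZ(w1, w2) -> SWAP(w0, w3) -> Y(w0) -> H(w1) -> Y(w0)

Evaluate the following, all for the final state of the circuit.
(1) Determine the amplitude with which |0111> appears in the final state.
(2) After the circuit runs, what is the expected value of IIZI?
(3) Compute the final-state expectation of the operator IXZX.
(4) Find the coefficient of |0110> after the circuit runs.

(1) |0111> carries amplitude 0 in the final state. Key observation: the block from step 6 through step 11 cancels to the identity and can be dropped.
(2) The observable IIZI averages to -1.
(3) The expectation value of IXZX is 0.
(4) The amplitude on |0110> is sqrt(2)*I/2.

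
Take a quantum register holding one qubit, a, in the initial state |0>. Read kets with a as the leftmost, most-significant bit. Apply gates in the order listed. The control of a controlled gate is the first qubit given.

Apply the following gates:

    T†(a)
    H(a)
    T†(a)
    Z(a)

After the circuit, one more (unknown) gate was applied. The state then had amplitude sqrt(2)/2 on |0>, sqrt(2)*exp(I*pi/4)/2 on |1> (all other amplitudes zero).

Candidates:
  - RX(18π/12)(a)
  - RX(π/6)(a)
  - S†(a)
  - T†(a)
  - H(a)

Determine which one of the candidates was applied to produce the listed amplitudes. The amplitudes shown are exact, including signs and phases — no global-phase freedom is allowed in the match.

It was S†(a) that produced the state shown.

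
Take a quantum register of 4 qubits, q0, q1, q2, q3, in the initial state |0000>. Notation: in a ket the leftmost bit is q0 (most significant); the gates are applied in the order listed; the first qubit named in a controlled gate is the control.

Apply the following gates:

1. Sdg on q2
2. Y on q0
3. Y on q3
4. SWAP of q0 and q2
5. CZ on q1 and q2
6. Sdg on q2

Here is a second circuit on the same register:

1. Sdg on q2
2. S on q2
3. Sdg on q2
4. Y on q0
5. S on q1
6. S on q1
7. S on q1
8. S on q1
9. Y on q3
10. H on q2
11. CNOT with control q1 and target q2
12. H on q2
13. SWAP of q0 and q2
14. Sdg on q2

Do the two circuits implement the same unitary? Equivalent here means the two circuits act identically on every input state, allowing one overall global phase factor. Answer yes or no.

No — the two circuits implement different unitaries, even allowing a global phase.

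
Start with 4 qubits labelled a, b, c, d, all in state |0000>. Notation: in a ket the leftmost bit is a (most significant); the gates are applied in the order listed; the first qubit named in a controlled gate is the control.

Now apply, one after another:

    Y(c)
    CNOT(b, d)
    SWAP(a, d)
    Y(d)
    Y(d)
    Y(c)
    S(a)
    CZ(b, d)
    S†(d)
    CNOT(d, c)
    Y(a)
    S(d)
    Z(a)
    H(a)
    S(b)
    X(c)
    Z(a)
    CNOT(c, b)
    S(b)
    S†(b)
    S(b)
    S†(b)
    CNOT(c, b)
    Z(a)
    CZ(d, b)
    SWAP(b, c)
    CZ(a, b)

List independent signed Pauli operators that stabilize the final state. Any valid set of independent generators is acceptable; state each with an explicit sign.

The final state is stabilized by the group generated by +XIII, -IZII, +IIZI, +IIIZ; other independent generating sets are equally valid. Key observation: the block from step 17 through step 24 cancels to the identity and can be dropped.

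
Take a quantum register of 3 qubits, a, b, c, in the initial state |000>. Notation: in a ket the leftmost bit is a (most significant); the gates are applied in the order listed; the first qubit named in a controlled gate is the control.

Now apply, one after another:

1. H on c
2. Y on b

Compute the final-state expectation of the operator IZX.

In the final state, IZX has expectation -1.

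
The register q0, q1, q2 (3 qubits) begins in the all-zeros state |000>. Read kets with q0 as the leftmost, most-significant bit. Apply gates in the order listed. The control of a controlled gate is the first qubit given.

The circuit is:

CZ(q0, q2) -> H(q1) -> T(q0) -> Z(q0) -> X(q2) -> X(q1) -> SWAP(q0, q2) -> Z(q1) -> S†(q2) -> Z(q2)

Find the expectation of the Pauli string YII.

In the final state, YII has expectation 0.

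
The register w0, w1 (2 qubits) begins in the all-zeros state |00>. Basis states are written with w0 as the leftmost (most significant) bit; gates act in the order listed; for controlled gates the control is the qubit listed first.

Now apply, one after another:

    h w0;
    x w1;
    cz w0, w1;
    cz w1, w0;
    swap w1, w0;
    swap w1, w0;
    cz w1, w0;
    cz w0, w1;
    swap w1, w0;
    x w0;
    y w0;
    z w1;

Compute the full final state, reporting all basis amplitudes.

The final amplitudes are 0 on |00>, 0 on |01>, sqrt(2)*I/2 on |10>, -sqrt(2)*I/2 on |11>. Key observation: steps 3-8 multiply out to the identity, so the circuit reduces to the remaining gates.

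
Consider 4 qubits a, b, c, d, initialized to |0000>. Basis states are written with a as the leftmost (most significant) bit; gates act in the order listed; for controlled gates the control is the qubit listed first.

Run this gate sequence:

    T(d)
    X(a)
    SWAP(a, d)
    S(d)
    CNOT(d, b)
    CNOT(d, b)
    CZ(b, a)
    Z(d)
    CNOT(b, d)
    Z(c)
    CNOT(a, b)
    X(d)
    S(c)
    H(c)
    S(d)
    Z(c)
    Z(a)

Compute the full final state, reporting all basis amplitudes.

The final amplitudes are -sqrt(2)*I/2 on |0000>, sqrt(2)*I/2 on |0010>, and 0 on every other basis state. Key observation: steps 5-6 multiply out to the identity, so the circuit reduces to the remaining gates.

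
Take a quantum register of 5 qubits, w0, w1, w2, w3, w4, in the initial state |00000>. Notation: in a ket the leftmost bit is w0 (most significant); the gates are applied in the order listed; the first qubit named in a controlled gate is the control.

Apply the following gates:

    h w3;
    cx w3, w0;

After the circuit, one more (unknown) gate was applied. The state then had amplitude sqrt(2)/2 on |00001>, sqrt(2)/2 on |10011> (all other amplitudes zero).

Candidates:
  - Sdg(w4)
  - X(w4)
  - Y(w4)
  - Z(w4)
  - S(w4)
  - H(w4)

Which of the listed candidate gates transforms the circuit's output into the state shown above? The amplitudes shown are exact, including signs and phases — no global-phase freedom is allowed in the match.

The unique candidate consistent with the amplitudes is X(w4).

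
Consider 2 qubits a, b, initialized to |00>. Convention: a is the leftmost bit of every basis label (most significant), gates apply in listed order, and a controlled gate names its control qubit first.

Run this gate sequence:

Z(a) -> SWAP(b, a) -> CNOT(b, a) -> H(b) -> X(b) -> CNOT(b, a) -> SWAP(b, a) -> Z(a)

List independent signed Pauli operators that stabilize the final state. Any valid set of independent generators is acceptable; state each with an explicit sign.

One valid set of independent stabilizer generators is -XX, +ZZ (any independent generating set of the same group is equally correct).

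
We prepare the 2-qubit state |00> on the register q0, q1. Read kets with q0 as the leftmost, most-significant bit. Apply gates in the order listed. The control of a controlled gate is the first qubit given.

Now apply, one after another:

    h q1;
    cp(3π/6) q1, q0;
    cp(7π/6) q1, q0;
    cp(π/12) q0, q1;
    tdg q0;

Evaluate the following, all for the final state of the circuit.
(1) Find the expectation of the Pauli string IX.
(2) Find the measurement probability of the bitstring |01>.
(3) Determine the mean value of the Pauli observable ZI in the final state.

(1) In the final state, IX has expectation 1.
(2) Outcome |01> occurs with probability 1/2.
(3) The expectation value of ZI is 1.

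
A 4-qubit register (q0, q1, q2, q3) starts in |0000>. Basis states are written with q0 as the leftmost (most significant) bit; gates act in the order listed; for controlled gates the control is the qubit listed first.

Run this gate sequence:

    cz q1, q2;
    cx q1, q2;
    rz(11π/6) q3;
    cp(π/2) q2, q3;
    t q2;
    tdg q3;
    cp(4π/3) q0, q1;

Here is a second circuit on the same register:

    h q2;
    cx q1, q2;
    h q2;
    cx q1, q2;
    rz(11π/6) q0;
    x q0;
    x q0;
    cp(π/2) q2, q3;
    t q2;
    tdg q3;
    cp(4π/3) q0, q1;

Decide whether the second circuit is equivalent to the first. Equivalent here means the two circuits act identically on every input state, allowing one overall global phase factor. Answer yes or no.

No, they are not equivalent — no single phase factor reconciles the two unitaries.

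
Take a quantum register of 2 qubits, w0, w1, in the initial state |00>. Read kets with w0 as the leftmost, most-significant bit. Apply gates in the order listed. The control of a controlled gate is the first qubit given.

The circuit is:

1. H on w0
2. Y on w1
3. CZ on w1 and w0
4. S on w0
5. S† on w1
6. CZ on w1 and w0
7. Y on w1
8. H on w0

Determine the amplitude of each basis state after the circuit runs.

After the circuit, the state carries amplitude 1/2 - I/2 on |00>, 0 on |01>, -1/2 - I/2 on |10>, 0 on |11>.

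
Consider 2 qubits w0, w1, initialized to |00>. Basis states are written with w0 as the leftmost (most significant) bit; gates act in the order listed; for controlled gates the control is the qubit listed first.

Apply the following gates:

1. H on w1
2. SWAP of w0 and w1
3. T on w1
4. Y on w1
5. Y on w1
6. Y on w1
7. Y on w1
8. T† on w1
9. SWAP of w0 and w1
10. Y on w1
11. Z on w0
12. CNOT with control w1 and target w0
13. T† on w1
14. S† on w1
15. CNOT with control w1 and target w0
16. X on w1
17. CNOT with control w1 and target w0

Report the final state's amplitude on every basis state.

After the circuit, the state carries amplitude -sqrt(2)*exp(3*I*pi/4)/2 on |00>, 0 on |01>, 0 on |10>, -sqrt(2)*I/2 on |11>. Key observation: steps 2-9 multiply out to the identity, so the circuit reduces to the remaining gates.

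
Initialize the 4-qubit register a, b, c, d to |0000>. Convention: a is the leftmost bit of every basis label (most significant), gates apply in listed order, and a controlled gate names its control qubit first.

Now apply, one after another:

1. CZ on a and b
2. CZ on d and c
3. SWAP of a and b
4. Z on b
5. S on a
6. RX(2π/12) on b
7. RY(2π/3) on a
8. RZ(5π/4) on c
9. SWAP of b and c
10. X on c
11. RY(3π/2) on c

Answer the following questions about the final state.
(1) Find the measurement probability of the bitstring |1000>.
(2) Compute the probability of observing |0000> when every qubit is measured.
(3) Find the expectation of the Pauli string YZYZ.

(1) The probability of measuring |1000> is 3/8.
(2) A full measurement returns |0000> with probability 1/8.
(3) The expectation value of YZYZ is 0.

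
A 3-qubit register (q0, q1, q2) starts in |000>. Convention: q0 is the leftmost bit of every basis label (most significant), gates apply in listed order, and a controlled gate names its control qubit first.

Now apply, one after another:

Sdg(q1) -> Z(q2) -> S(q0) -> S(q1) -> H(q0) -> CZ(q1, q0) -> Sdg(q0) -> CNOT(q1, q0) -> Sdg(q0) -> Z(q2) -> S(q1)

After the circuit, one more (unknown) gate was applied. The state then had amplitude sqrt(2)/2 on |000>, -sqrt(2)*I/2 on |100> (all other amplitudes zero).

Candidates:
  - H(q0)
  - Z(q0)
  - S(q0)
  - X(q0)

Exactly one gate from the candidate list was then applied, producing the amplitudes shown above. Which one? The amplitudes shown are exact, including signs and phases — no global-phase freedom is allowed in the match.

The applied gate was S(q0).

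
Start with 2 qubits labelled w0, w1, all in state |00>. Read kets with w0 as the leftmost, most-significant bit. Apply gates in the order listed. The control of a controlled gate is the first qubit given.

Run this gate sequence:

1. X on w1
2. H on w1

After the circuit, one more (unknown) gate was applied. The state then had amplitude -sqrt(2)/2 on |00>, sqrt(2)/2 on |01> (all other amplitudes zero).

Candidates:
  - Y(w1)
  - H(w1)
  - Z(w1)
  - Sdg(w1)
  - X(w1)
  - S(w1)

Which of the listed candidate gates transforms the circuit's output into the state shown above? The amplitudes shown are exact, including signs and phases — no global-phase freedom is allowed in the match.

The unique candidate consistent with the amplitudes is X(w1).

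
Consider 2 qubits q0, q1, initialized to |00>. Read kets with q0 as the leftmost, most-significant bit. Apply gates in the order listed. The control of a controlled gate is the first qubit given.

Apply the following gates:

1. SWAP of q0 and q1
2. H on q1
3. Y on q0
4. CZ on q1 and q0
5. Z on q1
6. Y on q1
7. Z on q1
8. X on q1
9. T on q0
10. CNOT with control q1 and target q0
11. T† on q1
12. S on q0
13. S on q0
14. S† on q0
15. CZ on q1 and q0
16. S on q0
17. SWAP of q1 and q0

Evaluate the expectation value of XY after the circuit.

In the final state, XY has expectation -sqrt(2)/2.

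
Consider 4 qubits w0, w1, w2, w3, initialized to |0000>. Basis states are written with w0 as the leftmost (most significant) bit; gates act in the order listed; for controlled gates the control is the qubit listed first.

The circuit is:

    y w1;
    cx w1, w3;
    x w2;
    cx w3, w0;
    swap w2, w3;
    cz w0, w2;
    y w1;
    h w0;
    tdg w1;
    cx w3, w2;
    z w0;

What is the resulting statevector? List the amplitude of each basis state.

The final amplitudes are -sqrt(2)/2 on |0001>, -sqrt(2)/2 on |1001>, and 0 on every other basis state.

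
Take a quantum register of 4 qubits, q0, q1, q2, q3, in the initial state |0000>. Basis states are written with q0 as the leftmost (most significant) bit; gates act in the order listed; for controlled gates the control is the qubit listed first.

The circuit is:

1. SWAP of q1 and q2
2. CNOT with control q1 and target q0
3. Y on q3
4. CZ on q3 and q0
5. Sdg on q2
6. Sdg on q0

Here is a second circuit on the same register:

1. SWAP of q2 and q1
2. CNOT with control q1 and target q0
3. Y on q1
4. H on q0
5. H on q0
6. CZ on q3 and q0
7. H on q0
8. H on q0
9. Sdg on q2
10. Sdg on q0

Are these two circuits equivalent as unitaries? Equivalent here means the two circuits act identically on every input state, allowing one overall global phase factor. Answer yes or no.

No, they are not equivalent — no single phase factor reconciles the two unitaries.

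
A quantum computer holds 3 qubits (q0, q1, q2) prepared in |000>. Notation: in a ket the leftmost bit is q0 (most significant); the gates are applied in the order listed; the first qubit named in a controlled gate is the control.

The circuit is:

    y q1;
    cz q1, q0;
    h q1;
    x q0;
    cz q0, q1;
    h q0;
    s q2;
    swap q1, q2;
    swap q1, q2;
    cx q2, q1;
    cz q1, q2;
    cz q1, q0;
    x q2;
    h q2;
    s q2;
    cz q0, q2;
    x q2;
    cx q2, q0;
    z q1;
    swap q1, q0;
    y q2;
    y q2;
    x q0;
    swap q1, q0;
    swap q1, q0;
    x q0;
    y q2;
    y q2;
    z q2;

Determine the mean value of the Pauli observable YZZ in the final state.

The observable YZZ averages to 0. Key observation: gates 21-28 undo each other exactly, leaving only the rest of the circuit to track.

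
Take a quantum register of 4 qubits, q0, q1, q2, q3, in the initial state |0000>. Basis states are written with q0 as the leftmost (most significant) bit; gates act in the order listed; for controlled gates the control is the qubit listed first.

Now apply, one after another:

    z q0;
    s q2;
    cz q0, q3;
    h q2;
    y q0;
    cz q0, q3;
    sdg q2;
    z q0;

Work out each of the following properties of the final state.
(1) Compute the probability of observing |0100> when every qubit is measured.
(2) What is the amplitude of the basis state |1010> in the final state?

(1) Outcome |0100> occurs with probability 0.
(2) |1010> carries amplitude -sqrt(2)/2 in the final state.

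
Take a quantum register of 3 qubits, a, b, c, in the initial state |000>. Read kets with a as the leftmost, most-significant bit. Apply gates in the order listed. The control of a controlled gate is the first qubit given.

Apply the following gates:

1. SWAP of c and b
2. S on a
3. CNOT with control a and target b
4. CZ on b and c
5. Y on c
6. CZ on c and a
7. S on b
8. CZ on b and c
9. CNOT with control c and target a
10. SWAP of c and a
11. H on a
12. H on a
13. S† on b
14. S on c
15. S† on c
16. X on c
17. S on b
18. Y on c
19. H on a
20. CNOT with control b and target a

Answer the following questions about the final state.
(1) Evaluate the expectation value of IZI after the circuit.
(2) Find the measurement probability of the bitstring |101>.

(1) In the final state, IZI has expectation 1.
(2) A full measurement returns |101> with probability 1/2.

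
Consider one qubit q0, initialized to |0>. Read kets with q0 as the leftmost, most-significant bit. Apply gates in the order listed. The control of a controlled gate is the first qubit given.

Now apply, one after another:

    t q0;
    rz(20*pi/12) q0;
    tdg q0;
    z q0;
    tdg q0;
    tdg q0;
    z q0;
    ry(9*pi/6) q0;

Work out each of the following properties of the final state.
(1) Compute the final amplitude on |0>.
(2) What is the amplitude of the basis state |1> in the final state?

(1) |0> carries amplitude sqrt(2)*exp(I*pi/6)/2 in the final state.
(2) |1> carries amplitude -sqrt(2)*exp(I*pi/6)/2 in the final state.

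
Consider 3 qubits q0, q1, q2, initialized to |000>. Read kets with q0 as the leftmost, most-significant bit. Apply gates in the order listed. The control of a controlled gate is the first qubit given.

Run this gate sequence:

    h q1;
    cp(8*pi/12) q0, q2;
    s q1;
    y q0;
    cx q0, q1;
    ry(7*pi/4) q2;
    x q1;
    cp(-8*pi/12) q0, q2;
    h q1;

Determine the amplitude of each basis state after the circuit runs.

After the circuit, the state carries amplitude 0 on |000>, 0 on |001>, 0 on |010>, 0 on |011>, (1 - I)*sqrt(sqrt(2) + 2)/4 on |100>, sqrt(2 - sqrt(2))*(-exp(5*I*pi/6) + exp(I*pi/3))/4 on |101>, -sqrt(sqrt(2) + 2)/4 - I*sqrt(sqrt(2) + 2)/4 on |110>, sqrt(2 - sqrt(2))*(-exp(I*pi/3) - exp(5*I*pi/6))/4 on |111>.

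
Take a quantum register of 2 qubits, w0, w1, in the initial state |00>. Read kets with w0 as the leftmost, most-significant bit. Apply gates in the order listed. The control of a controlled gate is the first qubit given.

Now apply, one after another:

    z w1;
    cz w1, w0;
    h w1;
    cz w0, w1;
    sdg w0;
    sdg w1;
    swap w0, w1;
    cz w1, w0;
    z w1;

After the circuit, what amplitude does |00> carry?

The amplitude on |00> is sqrt(2)/2.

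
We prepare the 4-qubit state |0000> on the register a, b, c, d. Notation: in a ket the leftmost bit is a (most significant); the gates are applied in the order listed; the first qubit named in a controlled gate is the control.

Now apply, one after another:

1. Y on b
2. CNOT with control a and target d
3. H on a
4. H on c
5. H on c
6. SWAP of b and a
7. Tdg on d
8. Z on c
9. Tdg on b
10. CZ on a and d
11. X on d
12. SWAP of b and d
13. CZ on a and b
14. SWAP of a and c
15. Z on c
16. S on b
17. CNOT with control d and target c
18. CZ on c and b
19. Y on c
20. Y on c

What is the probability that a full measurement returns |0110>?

A full measurement returns |0110> with probability 1/2.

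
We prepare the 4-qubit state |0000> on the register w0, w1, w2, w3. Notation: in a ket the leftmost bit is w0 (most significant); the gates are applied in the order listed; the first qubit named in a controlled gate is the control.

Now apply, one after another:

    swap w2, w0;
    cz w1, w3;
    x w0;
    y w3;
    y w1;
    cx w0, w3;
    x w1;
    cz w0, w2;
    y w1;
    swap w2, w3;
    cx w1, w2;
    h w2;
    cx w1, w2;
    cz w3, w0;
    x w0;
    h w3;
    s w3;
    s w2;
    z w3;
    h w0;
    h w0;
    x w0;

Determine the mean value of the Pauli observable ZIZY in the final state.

The expectation value of ZIZY is 0.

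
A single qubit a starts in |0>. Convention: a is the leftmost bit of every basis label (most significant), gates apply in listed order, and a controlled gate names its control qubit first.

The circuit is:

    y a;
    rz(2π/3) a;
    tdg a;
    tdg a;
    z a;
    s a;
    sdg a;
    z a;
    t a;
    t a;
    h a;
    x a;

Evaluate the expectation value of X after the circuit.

The expectation value of X is -1. Key observation: gates 3-10 undo each other exactly, leaving only the rest of the circuit to track.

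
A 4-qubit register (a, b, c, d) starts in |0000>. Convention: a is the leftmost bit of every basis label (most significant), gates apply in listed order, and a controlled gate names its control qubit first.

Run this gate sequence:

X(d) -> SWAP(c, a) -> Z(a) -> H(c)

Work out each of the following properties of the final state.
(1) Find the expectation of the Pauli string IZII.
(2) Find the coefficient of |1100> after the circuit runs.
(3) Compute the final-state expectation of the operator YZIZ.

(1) The expectation value of IZII is 1.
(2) The amplitude on |1100> is 0.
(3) In the final state, YZIZ has expectation 0.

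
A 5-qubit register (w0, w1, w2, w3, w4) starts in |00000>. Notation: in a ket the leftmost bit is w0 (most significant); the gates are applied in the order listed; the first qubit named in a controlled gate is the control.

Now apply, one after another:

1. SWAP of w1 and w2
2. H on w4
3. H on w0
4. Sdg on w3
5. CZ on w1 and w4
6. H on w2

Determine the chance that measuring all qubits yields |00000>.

The probability of measuring |00000> is 1/8.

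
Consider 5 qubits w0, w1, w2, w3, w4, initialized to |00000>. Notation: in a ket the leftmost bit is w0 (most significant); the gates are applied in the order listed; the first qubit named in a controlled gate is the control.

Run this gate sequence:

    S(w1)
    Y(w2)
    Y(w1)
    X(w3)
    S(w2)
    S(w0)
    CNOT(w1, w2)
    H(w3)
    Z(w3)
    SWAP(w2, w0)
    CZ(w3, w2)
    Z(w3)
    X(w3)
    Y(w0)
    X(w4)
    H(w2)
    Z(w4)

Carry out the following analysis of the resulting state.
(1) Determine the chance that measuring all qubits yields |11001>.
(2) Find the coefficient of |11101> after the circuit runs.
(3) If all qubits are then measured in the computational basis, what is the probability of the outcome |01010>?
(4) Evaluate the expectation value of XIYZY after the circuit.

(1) Outcome |11001> occurs with probability 1/4.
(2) The amplitude on |11101> is 1/2.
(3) A full measurement returns |01010> with probability 0.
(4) In the final state, XIYZY has expectation 0.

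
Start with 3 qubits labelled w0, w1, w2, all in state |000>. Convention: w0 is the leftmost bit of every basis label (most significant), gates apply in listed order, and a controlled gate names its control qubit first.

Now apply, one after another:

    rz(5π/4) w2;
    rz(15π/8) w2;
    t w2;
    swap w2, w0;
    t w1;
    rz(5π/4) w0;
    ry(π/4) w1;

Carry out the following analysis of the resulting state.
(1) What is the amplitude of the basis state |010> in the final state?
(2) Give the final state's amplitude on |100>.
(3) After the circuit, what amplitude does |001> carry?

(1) The final state's coefficient on |010> equals -sqrt(2 - sqrt(2))*exp(13*I*pi/16)/2.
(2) The final state's coefficient on |100> equals 0.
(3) The amplitude on |001> is 0.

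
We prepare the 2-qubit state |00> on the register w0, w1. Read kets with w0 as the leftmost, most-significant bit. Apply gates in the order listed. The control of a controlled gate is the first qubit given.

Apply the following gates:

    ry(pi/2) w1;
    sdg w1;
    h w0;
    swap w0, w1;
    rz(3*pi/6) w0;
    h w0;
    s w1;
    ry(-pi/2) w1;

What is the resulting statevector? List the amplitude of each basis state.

After the circuit, the state carries amplitude sqrt(2)/2 on |00>, (1 + I)*exp(I*pi/4)/2 on |01>, 0 on |10>, 0 on |11>.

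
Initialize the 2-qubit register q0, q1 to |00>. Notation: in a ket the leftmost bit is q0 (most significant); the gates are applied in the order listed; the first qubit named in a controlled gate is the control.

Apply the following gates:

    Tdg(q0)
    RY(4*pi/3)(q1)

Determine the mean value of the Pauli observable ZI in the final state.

In the final state, ZI has expectation 1.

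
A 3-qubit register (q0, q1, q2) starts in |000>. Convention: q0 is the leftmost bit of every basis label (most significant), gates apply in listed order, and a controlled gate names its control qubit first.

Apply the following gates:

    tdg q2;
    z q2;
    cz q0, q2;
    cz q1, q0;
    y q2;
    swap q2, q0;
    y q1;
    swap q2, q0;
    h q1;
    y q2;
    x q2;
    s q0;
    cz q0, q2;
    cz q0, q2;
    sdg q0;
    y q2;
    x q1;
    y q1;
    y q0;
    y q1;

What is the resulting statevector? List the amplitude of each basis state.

After the circuit, the state carries amplitude -sqrt(2)*I/2 on |100>, sqrt(2)*I/2 on |110>, and 0 on every other basis state. Key observation: the block from step 12 through step 15 cancels to the identity and can be dropped.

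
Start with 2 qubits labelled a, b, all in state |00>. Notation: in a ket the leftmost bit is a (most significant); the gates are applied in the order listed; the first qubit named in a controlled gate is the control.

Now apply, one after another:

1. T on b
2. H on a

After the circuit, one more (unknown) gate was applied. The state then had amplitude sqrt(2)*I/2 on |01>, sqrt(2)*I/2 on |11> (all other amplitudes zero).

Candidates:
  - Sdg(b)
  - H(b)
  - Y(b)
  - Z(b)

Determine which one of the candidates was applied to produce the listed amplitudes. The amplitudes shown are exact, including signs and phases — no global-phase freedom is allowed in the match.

It was Y(b) that produced the state shown.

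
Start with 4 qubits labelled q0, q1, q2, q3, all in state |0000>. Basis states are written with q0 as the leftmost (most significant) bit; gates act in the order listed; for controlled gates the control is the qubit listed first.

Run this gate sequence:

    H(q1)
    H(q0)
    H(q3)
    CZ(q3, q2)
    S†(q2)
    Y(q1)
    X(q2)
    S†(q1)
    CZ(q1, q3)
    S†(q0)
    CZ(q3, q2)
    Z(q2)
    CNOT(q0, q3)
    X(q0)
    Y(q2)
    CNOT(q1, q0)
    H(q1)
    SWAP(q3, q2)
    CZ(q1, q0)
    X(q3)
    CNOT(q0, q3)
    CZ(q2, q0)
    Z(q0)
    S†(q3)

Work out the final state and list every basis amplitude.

The resulting statevector has amplitude 1/2 on |0001>, -1/2 on |0111>, -1/2 on |1000>, 1/2 on |1110>, and 0 on every other basis state.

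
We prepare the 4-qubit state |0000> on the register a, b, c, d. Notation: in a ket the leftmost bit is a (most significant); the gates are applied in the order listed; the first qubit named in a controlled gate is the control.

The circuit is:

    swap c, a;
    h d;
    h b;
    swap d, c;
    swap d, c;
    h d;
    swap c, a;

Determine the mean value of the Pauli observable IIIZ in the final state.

The observable IIIZ averages to 1.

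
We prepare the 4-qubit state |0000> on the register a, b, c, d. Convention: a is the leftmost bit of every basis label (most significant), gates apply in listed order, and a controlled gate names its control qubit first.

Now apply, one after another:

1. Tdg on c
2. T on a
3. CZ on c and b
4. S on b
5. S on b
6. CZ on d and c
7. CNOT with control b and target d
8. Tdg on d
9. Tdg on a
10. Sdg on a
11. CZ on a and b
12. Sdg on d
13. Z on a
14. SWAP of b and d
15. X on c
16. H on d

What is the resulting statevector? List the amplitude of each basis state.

After the circuit, the state carries amplitude sqrt(2)/2 on |0010>, sqrt(2)/2 on |0011>, and 0 on every other basis state.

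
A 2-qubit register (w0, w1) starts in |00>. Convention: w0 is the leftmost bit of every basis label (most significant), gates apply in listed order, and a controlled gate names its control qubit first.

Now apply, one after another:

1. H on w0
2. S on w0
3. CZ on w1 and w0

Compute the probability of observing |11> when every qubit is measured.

Outcome |11> occurs with probability 0.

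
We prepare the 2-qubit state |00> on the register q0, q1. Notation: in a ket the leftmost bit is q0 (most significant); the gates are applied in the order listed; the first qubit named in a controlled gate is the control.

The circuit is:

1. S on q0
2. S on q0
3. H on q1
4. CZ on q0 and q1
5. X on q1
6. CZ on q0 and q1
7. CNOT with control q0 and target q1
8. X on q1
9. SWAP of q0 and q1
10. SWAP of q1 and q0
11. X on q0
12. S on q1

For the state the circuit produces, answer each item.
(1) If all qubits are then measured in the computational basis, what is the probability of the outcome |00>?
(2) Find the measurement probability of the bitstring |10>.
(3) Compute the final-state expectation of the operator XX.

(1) The probability of measuring |00> is 0.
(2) The probability of measuring |10> is 1/2.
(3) The observable XX averages to 0.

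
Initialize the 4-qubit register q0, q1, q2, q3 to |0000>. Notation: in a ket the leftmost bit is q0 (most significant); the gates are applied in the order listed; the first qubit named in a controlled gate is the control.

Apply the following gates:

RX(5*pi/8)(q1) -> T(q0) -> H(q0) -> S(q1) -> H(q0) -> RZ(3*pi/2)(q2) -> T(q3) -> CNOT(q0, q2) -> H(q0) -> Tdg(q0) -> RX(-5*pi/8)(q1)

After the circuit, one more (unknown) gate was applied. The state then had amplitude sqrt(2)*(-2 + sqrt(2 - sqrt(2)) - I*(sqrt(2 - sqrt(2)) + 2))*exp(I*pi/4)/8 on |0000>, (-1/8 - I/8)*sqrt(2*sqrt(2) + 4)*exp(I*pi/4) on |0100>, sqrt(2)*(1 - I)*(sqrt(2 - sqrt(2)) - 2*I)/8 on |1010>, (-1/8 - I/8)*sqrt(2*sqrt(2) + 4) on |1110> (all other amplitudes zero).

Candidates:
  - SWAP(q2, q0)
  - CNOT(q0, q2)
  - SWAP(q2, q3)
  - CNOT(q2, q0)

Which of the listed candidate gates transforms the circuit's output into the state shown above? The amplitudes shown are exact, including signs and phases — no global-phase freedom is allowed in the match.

The applied gate was CNOT(q0, q2).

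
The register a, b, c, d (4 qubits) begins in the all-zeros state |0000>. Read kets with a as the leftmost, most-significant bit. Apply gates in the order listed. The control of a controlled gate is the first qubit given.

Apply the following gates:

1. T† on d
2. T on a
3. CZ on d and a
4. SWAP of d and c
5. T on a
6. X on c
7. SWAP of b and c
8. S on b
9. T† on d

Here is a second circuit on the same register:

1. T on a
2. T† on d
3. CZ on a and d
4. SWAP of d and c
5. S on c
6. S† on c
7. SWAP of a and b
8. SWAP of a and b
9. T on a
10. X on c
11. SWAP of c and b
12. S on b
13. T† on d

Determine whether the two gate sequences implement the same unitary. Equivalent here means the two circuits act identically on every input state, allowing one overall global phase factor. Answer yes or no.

Yes, they are equivalent — the unitaries differ by at most a global phase.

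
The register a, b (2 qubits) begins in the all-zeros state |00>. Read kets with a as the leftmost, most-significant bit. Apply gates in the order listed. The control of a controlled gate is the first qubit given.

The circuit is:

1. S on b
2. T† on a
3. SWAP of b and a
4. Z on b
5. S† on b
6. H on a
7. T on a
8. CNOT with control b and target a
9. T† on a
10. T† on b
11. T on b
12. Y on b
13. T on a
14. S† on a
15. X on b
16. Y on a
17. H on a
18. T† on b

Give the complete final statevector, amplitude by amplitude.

After the circuit, the state carries amplitude -1/2 - exp(3*I*pi/4)/2 on |00>, 0 on |01>, 1/2 - exp(3*I*pi/4)/2 on |10>, 0 on |11>.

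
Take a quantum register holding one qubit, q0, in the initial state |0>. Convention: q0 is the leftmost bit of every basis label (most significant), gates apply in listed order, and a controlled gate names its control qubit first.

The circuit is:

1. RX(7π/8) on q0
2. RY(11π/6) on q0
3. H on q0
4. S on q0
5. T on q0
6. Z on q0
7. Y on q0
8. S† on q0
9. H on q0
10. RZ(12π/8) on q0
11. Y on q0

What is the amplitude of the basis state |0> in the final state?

The amplitude on |0> is -sqrt(2)*sin(7*pi/16)/4 - sqrt(6)*exp(3*I*pi/4)*sin(7*pi/16)/4 - sqrt(2)*I*exp(3*I*pi/4)*cos(7*pi/16)/4 + sqrt(6)*I*cos(7*pi/16)/4.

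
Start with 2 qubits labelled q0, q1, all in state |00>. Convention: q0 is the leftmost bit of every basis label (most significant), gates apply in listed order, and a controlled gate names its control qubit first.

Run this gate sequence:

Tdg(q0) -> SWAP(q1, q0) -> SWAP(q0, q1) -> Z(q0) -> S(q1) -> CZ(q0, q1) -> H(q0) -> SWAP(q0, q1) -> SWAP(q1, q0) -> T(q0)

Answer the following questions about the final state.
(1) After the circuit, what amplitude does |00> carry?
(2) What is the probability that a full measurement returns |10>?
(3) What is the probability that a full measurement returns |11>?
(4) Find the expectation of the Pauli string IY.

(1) |00> carries amplitude sqrt(2)/2 in the final state.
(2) Outcome |10> occurs with probability 1/2.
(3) A full measurement returns |11> with probability 0.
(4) The expectation value of IY is 0.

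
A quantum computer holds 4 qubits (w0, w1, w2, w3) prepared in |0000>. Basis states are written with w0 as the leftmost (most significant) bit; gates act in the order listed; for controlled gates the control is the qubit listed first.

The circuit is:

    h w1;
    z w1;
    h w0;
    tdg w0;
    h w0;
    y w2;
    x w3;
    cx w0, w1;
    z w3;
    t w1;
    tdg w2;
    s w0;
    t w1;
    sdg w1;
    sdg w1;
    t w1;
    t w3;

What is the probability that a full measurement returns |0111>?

A full measurement returns |0111> with probability sqrt(2)/8 + 1/4.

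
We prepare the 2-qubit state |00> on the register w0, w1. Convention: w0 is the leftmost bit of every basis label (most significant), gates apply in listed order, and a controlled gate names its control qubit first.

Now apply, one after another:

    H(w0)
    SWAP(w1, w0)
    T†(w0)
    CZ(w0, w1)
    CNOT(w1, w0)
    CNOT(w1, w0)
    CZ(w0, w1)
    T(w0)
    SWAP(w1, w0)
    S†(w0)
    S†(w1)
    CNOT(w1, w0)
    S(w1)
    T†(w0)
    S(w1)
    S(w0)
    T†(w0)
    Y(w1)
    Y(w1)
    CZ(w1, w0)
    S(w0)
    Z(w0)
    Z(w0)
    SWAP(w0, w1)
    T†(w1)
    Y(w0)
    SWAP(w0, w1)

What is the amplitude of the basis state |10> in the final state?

The amplitude on |10> is 0. Key observation: steps 2-9 multiply out to the identity, so the circuit reduces to the remaining gates.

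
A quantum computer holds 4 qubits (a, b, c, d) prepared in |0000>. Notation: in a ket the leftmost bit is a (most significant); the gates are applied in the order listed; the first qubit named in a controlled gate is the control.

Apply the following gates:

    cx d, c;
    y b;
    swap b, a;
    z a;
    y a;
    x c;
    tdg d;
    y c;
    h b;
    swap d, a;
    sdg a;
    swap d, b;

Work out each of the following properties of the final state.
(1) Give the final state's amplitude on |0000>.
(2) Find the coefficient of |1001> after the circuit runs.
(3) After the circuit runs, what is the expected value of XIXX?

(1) The amplitude on |0000> is sqrt(2)*I/2.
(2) The amplitude on |1001> is 0.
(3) The expectation value of XIXX is 0.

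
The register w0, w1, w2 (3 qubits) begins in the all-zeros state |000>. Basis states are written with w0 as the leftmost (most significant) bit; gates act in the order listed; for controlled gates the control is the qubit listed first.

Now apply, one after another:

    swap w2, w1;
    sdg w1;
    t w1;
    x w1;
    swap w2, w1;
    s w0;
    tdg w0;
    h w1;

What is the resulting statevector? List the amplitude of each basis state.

After the circuit, the state carries amplitude sqrt(2)/2 on |001>, sqrt(2)/2 on |011>, and 0 on every other basis state.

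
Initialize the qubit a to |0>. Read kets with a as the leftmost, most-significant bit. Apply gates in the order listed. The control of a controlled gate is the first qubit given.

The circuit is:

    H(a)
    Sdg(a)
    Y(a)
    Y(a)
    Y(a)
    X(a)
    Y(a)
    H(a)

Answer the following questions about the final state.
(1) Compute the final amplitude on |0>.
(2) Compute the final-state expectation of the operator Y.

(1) The amplitude on |0> is -1/2 + I/2.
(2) The expectation value of Y is -1.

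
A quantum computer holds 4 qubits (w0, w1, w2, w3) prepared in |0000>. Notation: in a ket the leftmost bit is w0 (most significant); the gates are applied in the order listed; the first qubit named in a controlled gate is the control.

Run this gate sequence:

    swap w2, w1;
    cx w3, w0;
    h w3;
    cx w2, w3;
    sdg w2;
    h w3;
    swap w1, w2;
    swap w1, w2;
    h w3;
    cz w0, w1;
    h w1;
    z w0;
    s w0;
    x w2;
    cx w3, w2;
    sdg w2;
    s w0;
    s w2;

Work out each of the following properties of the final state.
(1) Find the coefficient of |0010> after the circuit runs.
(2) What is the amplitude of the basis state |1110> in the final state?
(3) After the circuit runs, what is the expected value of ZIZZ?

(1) The final state's coefficient on |0010> equals 1/2. Key observation: the block from step 6 through step 9 cancels to the identity and can be dropped.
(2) The amplitude on |1110> is 0.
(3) The expectation value of ZIZZ is -1.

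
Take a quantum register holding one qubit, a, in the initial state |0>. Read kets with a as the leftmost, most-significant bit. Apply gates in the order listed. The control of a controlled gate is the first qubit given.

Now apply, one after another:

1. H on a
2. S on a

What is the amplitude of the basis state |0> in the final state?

The final state's coefficient on |0> equals sqrt(2)/2.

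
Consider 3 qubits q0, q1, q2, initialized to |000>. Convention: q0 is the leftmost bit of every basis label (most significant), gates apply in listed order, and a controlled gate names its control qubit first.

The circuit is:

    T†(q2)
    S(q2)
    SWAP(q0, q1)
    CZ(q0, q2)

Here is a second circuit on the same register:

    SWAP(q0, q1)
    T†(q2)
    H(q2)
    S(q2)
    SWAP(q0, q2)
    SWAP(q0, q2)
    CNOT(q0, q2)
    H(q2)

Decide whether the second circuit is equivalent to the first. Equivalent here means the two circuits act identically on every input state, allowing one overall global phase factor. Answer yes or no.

No — the two circuits implement different unitaries, even allowing a global phase.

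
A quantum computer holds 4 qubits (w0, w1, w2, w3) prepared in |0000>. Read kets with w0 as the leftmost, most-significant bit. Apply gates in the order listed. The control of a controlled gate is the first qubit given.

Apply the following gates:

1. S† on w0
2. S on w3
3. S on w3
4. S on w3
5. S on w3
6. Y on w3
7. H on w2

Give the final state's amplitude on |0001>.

|0001> carries amplitude sqrt(2)*I/2 in the final state. Key observation: the block from step 2 through step 5 cancels to the identity and can be dropped.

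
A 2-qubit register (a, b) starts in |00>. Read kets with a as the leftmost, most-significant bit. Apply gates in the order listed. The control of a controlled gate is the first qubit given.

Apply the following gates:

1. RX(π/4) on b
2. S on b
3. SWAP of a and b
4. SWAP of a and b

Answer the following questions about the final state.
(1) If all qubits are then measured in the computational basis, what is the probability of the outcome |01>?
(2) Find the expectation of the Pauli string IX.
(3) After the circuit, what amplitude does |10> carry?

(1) Outcome |01> occurs with probability 1/2 - sqrt(2)/4. Key observation: the block from step 3 through step 4 cancels to the identity and can be dropped.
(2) The expectation value of IX is sqrt(2)/2.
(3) The amplitude on |10> is 0.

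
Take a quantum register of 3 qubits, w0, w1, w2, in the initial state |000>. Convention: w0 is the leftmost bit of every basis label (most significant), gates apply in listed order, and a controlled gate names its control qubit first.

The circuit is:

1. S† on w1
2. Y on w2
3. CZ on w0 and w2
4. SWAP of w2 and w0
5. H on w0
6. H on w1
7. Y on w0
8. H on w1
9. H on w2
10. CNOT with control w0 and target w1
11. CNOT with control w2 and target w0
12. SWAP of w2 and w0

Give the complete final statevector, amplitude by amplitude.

The final amplitudes are -1/2 on |000>, 0 on |001>, 0 on |010>, -1/2 on |011>, 0 on |100>, -1/2 on |101>, -1/2 on |110>, 0 on |111>.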